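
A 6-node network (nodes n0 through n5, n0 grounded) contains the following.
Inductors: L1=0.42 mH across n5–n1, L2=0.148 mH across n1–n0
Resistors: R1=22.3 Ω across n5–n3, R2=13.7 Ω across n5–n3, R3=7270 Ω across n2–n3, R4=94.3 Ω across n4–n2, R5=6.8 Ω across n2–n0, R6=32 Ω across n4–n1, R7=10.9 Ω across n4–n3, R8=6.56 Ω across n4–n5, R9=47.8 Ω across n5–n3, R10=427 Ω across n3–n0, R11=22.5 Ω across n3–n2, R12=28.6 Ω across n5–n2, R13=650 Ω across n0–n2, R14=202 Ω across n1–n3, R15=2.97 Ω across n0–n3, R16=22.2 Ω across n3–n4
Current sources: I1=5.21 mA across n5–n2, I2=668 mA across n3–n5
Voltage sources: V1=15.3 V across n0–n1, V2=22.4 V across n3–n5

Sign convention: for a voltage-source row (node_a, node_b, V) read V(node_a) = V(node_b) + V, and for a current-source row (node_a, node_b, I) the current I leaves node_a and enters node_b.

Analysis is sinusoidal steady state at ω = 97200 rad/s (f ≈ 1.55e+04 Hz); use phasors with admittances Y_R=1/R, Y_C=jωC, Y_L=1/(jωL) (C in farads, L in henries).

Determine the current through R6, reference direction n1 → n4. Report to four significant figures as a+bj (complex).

-0.1321+0.009826j A

Element admittances at ω=97200 rad/s:
  Y(L1) = 0.000-0.02450j S between n5,n1
  Y(R1) = 0.04484+0.000j S between n5,n3
  Y(R2) = 0.07299+0.000j S between n5,n3
  Y(L2) = 0.000-0.06951j S between n1,n0
  Y(R3) = 0.0001376+0.000j S between n2,n3
  Y(R4) = 0.01060+0.000j S between n4,n2
  Y(R5) = 0.1471+0.000j S between n2,n0
  Y(R6) = 0.03125+0.000j S between n4,n1
  Y(R7) = 0.09174+0.000j S between n4,n3
  Y(R8) = 0.1524+0.000j S between n4,n5
  Y(R9) = 0.02092+0.000j S between n5,n3
  Y(R10) = 0.002342+0.000j S between n3,n0
  Y(R11) = 0.04444+0.000j S between n3,n2
  Y(R12) = 0.03497+0.000j S between n5,n2
  I1: injects 0.00521 A into n2 (from n5)
  Y(R13) = 0.001538+0.000j S between n0,n2
  I2: injects 0.668 A into n5 (from n3)
  Y(R14) = 0.004950+0.000j S between n1,n3
  Y(R15) = 0.3367+0.000j S between n0,n3
  Y(R16) = 0.04505+0.000j S between n3,n4
  V1: constraint V(n0)−V(n1) = 15.3
  V2: constraint V(n3)−V(n5) = 22.4
Assemble and solve the 7×7 MNA system:
  V(n1)=-15.30+0.000j  V(n2)=-3.447-0.1323j  V(n3)=0.9102-0.3551j  V(n4)=-11.07-0.3144j  V(n5)=-21.49-0.3551j
  i(V1)=-0.2036+0.9235j  i(V2)=-5.998+0.1376j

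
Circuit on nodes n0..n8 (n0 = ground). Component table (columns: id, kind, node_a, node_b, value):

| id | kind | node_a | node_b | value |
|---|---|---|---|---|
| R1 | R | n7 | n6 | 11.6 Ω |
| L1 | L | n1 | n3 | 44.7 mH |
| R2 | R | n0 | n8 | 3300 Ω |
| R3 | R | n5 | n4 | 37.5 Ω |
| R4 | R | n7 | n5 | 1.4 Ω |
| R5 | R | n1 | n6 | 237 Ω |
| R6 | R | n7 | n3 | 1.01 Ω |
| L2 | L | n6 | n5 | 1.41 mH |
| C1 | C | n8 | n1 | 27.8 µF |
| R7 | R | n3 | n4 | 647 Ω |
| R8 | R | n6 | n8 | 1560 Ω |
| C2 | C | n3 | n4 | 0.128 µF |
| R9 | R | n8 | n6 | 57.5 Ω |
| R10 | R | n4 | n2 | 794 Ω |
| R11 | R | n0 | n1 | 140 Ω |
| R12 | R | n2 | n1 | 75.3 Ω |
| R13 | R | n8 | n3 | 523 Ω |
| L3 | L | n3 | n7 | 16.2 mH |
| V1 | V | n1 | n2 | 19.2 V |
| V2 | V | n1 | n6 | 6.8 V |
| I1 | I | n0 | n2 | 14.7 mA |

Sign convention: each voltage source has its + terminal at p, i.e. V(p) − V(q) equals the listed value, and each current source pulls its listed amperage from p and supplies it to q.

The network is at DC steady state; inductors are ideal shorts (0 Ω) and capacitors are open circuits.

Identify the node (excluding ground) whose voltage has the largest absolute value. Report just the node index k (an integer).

MNA unknowns: 8 node voltages V₁..V_8 plus 5 source currents (L1, L2, L3, V1, V2)
R1: Y=0.08621 on G[7,6]
L1: row V1−V3=0, i_L1 at 1,3
R2: Y=0.0003030 on G[0,8]
R3: Y=0.02667 on G[5,4]
R4: Y=0.7143 on G[7,5]
R5: Y=0.004219 on G[1,6]
R6: Y=0.9901 on G[7,3]
L2: row V6−V5=0, i_L2 at 6,5
C1: Y=0.000 on G[8,1]
R7: Y=0.001546 on G[3,4]
R8: Y=0.0006410 on G[6,8]
C2: Y=0.000 on G[3,4]
R9: Y=0.01739 on G[8,6]
R10: Y=0.001259 on G[4,2]
R11: Y=0.007143 on G[0,1]
R12: Y=0.01328 on G[2,1]
R13: Y=0.001912 on G[8,3]
L3: row V3−V7=0, i_L3 at 3,7
V1: row V1−V2=19.2, i_V1 at 1,2
V2: row V1−V6=6.8, i_V2 at 1,6
I1: z[0]−=0.0147, z[2]+=0.0147
solve → V1=2.222, V2=-16.98, V3=2.222, V4=-4.751, V5=-4.578, V6=-4.578, V7=2.222, V8=-3.867
aux → i_L1=5.466, i_L2=-4.853, i_L3=5.443, i_V1=-0.2851, i_V2=-5.480

2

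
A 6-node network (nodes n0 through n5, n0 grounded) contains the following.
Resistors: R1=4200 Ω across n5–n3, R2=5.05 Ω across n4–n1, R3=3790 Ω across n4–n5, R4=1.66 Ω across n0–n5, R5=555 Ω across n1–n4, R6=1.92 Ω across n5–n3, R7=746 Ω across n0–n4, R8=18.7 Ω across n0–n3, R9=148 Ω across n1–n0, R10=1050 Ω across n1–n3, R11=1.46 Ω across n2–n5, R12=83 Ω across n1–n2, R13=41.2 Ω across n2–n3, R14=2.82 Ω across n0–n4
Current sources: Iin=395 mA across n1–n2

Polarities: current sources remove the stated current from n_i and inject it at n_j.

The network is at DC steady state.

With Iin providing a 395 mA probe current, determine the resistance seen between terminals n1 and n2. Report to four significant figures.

Element admittances at DC:
  Y(R1) = 0.0002381 S between n5,n3
  Y(R2) = 0.1980 S between n4,n1
  Y(R3) = 0.0002639 S between n4,n5
  Y(R4) = 0.6024 S between n0,n5
  Y(R5) = 0.001802 S between n1,n4
  Y(R6) = 0.5208 S between n5,n3
  Y(R7) = 0.001340 S between n0,n4
  Y(R8) = 0.05348 S between n0,n3
  Y(R9) = 0.006757 S between n1,n0
  Y(R10) = 0.0009524 S between n1,n3
  Y(R11) = 0.6849 S between n2,n5
  Y(R12) = 0.01205 S between n1,n2
  Y(R13) = 0.02427 S between n2,n3
  Y(R14) = 0.3546 S between n0,n4
  Iin: injects 0.395 A into n2 (from n1)
Assemble and solve the 5×5 MNA system:
  V(n1)=-2.586  V(n2)=1.028  V(n3)=0.5009  V(n4)=-0.9290  V(n5)=0.5334

R_eq = 9.148 Ω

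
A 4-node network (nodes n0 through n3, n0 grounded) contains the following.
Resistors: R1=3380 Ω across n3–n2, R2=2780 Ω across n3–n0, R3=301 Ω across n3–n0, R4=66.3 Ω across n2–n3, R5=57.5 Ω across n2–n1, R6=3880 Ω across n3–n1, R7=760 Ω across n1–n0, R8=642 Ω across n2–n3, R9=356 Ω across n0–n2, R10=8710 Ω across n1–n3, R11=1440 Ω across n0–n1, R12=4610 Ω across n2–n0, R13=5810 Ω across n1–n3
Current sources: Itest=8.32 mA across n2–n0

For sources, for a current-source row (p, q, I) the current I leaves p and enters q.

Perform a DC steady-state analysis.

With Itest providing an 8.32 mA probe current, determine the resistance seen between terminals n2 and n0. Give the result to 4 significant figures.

R_eq = 127.3 Ω

Element admittances at DC:
  Y(R1) = 0.0002959 S between n3,n2
  Y(R2) = 0.0003597 S between n3,n0
  Y(R3) = 0.003322 S between n3,n0
  Y(R4) = 0.01508 S between n2,n3
  Y(R5) = 0.01739 S between n2,n1
  Y(R6) = 0.0002577 S between n3,n1
  Y(R7) = 0.001316 S between n1,n0
  Y(R8) = 0.001558 S between n2,n3
  Y(R9) = 0.002809 S between n0,n2
  Y(R10) = 0.0001148 S between n1,n3
  Y(R11) = 0.0006944 S between n0,n1
  Y(R12) = 0.0002169 S between n2,n0
  Y(R13) = 0.0001721 S between n1,n3
  Itest: injects 0.00832 A into n0 (from n2)
Assemble and solve the 3×3 MNA system:
  V(n1)=-0.9473  V(n2)=-1.059  V(n3)=-0.8720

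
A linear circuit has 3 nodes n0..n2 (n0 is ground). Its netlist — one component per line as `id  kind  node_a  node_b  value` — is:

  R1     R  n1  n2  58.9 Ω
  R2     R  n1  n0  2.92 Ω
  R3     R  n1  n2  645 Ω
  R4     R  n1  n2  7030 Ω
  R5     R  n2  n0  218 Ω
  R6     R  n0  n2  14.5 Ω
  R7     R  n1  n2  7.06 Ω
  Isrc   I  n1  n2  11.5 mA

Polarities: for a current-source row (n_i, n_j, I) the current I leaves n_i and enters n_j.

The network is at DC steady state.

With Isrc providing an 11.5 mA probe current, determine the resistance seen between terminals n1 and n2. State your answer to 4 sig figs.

R_eq = 4.528 Ω

MNA unknowns: 2 node voltages V₁..V_2
R1: Y=0.01698 on G[1,2]
R2: Y=0.3425 on G[1,0]
R3: Y=0.001550 on G[1,2]
R4: Y=0.0001422 on G[1,2]
R5: Y=0.004587 on G[2,0]
R6: Y=0.06897 on G[0,2]
R7: Y=0.1416 on G[1,2]
Isrc: z[1]−=0.0115, z[2]+=0.0115
solve → V1=-0.009206, V2=0.04286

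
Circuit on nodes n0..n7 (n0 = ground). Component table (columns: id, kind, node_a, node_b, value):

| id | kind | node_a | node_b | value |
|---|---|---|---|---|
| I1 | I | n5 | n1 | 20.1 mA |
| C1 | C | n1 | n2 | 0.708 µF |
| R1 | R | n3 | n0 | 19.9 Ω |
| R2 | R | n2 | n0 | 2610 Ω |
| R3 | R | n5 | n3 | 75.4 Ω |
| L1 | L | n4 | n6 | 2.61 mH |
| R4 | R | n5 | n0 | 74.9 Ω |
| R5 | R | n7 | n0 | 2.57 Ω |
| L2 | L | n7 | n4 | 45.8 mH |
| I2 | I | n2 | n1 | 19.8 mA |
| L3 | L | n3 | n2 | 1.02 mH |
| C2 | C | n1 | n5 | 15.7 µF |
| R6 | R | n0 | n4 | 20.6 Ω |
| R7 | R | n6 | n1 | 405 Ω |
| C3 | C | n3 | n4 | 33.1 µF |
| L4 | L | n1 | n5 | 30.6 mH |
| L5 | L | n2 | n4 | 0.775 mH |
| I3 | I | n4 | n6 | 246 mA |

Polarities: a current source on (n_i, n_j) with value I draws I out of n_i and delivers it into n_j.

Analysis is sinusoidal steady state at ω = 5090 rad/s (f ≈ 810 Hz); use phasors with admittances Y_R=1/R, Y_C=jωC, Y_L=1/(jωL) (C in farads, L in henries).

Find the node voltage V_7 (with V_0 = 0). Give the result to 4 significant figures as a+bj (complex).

MNA unknowns: 7 node voltages V₁..V_7
I1: z[5]−=0.0201, z[1]+=0.0201
C1: Y=0.000+0.003604j on G[1,2]
R1: Y=0.05025+0.000j on G[3,0]
R2: Y=0.0003831+0.000j on G[2,0]
R3: Y=0.01326+0.000j on G[5,3]
L1: Y=0.000-0.07527j on G[4,6]
R4: Y=0.01335+0.000j on G[5,0]
R5: Y=0.3891+0.000j on G[7,0]
L2: Y=0.000-0.004290j on G[7,4]
I2: z[2]−=0.0198, z[1]+=0.0198
L3: Y=0.000-0.1926j on G[3,2]
C2: Y=0.000+0.07991j on G[1,5]
R6: Y=0.04854+0.000j on G[0,4]
R7: Y=0.002469+0.000j on G[6,1]
C3: Y=0.000+0.1685j on G[3,4]
L4: Y=0.000-0.006420j on G[1,5]
L5: Y=0.000-0.2535j on G[2,4]
I3: z[4]−=0.246, z[6]+=0.246
solve → V1=0.7113-0.3080j, V2=-0.09974-0.07279j, V3=-0.02602-0.04822j, V4=-0.1441-0.01685j, V5=0.6307+0.1986j, V6=-0.02656+3.275j, V7=-0.0002033+0.001586j

-0.0002033+0.001586j V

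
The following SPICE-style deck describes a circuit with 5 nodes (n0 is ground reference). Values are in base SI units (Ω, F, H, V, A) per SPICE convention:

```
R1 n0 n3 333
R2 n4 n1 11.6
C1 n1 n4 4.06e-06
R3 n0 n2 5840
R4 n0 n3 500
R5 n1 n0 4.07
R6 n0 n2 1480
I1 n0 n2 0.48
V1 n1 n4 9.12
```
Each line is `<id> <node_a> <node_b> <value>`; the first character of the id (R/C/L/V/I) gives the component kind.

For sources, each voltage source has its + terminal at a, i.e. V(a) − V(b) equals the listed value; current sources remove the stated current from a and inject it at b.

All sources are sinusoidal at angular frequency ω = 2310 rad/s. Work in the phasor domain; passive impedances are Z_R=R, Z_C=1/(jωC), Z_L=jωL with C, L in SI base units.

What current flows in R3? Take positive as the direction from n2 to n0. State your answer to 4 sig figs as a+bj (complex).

0.09705+0.000j A

MNA unknowns: 4 node voltages V₁..V_4 plus 1 source current (V1)
R1: Y=0.003003+0.000j on G[0,3]
R2: Y=0.08621+0.000j on G[4,1]
C1: Y=0.000+0.009379j on G[1,4]
R3: Y=0.0001712+0.000j on G[0,2]
R4: Y=0.002000+0.000j on G[0,3]
R5: Y=0.2457+0.000j on G[1,0]
R6: Y=0.0006757+0.000j on G[0,2]
I1: z[0]−=0.48, z[2]+=0.48
V1: row V1−V4=9.12, i_V1 at 1,4
solve → V1=0.000+0.000j, V2=566.8+0.000j, V3=0.000+0.000j, V4=-9.120+0.000j
aux → i_V1=-0.7862-0.08553j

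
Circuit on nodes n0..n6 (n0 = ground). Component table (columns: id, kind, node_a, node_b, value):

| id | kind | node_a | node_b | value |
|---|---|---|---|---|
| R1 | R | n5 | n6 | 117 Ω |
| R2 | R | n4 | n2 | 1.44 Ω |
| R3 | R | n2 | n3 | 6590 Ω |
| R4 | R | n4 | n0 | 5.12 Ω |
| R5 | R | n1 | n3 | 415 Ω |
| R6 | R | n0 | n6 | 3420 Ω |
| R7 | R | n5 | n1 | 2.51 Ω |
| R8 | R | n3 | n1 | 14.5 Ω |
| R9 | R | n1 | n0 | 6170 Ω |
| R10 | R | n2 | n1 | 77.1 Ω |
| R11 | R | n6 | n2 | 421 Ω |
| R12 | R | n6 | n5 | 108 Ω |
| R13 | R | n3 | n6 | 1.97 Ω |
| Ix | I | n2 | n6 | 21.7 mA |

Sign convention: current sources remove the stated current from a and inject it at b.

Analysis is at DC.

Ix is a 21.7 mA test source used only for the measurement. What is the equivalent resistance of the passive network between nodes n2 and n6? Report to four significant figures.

R_eq = 70.99 Ω

Element admittances at DC:
  Y(R1) = 0.008547 S between n5,n6
  Y(R2) = 0.6944 S between n4,n2
  Y(R3) = 0.0001517 S between n2,n3
  Y(R4) = 0.1953 S between n4,n0
  Y(R5) = 0.002410 S between n1,n3
  Y(R6) = 0.0002924 S between n0,n6
  Y(R7) = 0.3984 S between n5,n1
  Y(R8) = 0.06897 S between n3,n1
  Y(R9) = 0.0001621 S between n1,n0
  Y(R10) = 0.01297 S between n2,n1
  Y(R11) = 0.002375 S between n6,n2
  Y(R12) = 0.009259 S between n6,n5
  Y(R13) = 0.5076 S between n3,n6
  Ix: injects 0.0217 A into n6 (from n2)
Assemble and solve the 6×6 MNA system:
  V(n1)=1.318  V(n2)=-0.004348  V(n3)=1.509  V(n4)=-0.003393  V(n5)=1.327  V(n6)=1.536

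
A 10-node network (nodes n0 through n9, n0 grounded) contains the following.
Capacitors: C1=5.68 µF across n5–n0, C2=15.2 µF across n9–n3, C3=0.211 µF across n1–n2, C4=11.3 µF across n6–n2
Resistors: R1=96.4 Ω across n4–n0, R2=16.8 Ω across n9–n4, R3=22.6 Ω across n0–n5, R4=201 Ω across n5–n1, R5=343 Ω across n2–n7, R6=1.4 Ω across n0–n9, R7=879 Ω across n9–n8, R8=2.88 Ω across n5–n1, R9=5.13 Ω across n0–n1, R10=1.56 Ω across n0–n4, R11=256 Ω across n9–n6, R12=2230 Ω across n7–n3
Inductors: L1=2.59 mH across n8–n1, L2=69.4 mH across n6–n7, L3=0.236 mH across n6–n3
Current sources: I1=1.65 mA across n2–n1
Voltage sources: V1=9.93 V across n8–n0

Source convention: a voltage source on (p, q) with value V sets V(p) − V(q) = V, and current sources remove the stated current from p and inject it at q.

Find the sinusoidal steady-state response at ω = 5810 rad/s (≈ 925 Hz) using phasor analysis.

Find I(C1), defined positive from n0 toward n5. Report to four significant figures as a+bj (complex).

MNA unknowns: 9 node voltages V₁..V_9 plus 1 source current (V1)
C1: Y=0.000+0.03300j on G[5,0]
R1: Y=0.01037+0.000j on G[4,0]
R2: Y=0.05952+0.000j on G[9,4]
R3: Y=0.04425+0.000j on G[0,5]
L1: Y=0.000-0.06645j on G[8,1]
C2: Y=0.000+0.08831j on G[9,3]
R4: Y=0.004975+0.000j on G[5,1]
L2: Y=0.000-0.002480j on G[6,7]
R5: Y=0.002915+0.000j on G[2,7]
C3: Y=0.000+0.001226j on G[1,2]
C4: Y=0.000+0.06565j on G[6,2]
R6: Y=0.7143+0.000j on G[0,9]
R7: Y=0.001138+0.000j on G[9,8]
R8: Y=0.3472+0.000j on G[5,1]
R9: Y=0.1949+0.000j on G[0,1]
R10: Y=0.6410+0.000j on G[0,4]
R11: Y=0.003906+0.000j on G[9,6]
R12: Y=0.0004484+0.000j on G[7,3]
I1: z[2]−=0.00165, z[1]+=0.00165
L3: Y=0.000-0.7293j on G[6,3]
V1: row V8−V0=9.93, i_V1 at 8,0
solve → V1=0.4592-2.715j, V2=0.03126-0.04042j, V3=0.02344-0.01750j, V4=0.001406+5.705e-05j, V5=0.2058-2.429j, V6=0.02263-0.01531j, V7=0.03808-0.02597j, V8=9.930+0.000j, V9=0.01679+0.0006814j
aux → i_V1=-0.1917+0.6294j

-0.08016-0.006791j A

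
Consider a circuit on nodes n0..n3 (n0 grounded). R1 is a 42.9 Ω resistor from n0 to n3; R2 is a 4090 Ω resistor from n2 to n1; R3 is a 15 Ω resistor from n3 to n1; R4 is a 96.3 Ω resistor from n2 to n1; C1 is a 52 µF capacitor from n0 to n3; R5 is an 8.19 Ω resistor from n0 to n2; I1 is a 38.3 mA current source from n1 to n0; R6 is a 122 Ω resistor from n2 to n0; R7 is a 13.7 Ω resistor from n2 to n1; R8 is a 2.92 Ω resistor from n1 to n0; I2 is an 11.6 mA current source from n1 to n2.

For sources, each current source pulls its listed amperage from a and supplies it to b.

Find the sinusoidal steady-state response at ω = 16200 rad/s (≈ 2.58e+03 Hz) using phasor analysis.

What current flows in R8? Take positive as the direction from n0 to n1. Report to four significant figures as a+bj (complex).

0.03381-0.0003838j A

Apply KCL at each of the 3 non-ground nodes and solve the resulting linear system.
Node n1: branches {R2, R3, R4, I1, R7, R8, I2} → V_1 = -0.09871+0.001121j
Node n2: branches {R2, R4, R5, R6, R7, I2} → V_2 = 0.01564+0.0004381j
Node n3: branches {R1, R3, C1} → V_3 = -0.0007373+0.007733j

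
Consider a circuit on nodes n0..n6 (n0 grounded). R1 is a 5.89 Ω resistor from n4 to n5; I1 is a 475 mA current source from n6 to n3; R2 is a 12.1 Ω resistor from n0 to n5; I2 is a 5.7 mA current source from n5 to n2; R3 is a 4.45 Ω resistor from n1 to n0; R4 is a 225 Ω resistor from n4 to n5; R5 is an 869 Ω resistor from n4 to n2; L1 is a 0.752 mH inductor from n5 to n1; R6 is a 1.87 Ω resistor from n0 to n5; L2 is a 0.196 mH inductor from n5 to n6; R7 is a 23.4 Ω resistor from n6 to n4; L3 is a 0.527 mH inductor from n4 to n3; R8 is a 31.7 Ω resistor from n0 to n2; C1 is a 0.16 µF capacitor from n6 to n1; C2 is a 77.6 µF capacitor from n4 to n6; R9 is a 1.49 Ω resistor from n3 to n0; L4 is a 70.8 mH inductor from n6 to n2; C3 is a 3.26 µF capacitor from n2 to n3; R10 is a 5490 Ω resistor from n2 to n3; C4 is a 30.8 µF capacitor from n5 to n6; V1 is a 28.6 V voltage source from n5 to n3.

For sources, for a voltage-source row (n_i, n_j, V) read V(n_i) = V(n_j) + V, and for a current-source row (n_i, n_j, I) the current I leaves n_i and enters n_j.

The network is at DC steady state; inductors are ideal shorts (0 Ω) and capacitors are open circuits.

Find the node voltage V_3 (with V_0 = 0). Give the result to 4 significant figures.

-16.17 V

Element admittances at DC:
  Y(R1) = 0.1698 S between n4,n5
  I1: injects 0.475 A into n3 (from n6)
  Y(R2) = 0.08264 S between n0,n5
  I2: injects 0.0057 A into n2 (from n5)
  Y(R3) = 0.2247 S between n1,n0
  Y(R4) = 0.004444 S between n4,n5
  Y(R5) = 0.001151 S between n4,n2
  L1: short n5↔n1 (DC inductor)
  Y(R6) = 0.5348 S between n0,n5
  L2: short n5↔n6 (DC inductor)
  Y(R7) = 0.04274 S between n6,n4
  L3: short n4↔n3 (DC inductor)
  Y(R8) = 0.03155 S between n0,n2
  Y(C1) = 0.000 S between n6,n1
  Y(C2) = 0.000 S between n4,n6
  Y(R9) = 0.6711 S between n3,n0
  L4: short n6↔n2 (DC inductor)
  Y(C3) = 0.000 S between n2,n3
  Y(R10) = 0.0001821 S between n2,n3
  Y(C4) = 0.000 S between n5,n6
  V1: constraint V(n5)−V(n3) = 28.6
Assemble and solve the 11×11 MNA system:
  V(n1)=12.43  V(n2)=12.43  V(n3)=-16.17  V(n4)=-16.17  V(n5)=12.43  V(n6)=12.43
  i(L1)=2.792  i(L2)=2.122  i(L3)=6.238  i(L4)=0.4244  i(V1)=-17.57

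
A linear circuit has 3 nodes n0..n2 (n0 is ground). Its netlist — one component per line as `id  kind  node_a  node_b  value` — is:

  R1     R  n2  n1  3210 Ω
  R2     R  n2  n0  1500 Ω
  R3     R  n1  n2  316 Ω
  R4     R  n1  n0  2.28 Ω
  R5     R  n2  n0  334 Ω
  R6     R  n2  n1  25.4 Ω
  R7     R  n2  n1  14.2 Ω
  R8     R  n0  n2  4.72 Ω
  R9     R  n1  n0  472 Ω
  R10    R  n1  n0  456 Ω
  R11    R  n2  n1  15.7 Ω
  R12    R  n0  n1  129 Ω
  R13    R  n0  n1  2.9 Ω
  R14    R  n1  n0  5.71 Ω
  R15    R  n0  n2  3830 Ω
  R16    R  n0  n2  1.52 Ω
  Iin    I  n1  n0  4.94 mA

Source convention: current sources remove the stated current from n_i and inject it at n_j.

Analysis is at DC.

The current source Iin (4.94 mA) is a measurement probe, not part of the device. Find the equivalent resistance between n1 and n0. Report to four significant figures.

R_eq = 0.8946 Ω

MNA unknowns: 2 node voltages V₁..V_2
R1: Y=0.0003115 on G[2,1]
R2: Y=0.0006667 on G[2,0]
R3: Y=0.003165 on G[1,2]
R4: Y=0.4386 on G[1,0]
R5: Y=0.002994 on G[2,0]
R6: Y=0.03937 on G[2,1]
R7: Y=0.07042 on G[2,1]
R8: Y=0.2119 on G[0,2]
R9: Y=0.002119 on G[1,0]
R10: Y=0.002193 on G[1,0]
R11: Y=0.06369 on G[2,1]
R12: Y=0.007752 on G[0,1]
R13: Y=0.3448 on G[0,1]
R14: Y=0.1751 on G[1,0]
R15: Y=0.0002611 on G[0,2]
R16: Y=0.6579 on G[0,2]
Iin: z[1]−=0.00494, z[0]+=0.00494
solve → V1=-0.004419, V2=-0.0007444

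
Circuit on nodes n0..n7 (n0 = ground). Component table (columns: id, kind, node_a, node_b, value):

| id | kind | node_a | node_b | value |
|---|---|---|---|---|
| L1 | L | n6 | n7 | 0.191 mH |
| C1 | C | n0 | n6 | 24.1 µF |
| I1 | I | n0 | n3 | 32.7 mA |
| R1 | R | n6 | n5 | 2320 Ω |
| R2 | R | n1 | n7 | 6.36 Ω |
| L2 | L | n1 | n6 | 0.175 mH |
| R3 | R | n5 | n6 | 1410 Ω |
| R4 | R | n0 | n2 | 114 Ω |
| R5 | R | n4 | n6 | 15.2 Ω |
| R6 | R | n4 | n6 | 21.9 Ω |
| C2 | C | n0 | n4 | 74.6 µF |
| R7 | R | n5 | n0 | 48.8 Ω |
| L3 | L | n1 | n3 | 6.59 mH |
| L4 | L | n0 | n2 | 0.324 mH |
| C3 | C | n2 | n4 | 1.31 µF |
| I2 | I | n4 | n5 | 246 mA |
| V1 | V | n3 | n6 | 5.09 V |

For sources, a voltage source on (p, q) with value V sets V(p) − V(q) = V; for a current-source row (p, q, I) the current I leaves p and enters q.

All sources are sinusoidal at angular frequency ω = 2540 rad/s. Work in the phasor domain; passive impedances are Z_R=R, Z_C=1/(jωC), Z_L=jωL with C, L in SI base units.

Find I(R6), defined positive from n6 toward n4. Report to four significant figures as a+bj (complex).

0.03257-0.01377j A

Apply KCL at each of the 7 non-ground nodes and solve the resulting linear system.
Node n1: branches {R2, L2, L3} → V_1 = 0.6694+0.5533j
Node n2: branches {R4, L4, C3} → V_2 = 0.0004613-0.002374j
Node n3: branches {I1, L3, V1} → V_3 = 5.629+0.5621j
Node n4: branches {R5, R6, C2, C3, I2} → V_4 = -0.1743+0.8635j
Node n5: branches {R1, R3, R7, I2} → V_5 = 11.40+0.02963j
Node n6: branches {L1, C1, R1, L2, R3, R5, R6, V1} → V_6 = 0.5390+0.5621j
Node n7: branches {L1, R2} → V_7 = 0.5404+0.5719j
Source currents: i(V1)=0.03218+0.2963j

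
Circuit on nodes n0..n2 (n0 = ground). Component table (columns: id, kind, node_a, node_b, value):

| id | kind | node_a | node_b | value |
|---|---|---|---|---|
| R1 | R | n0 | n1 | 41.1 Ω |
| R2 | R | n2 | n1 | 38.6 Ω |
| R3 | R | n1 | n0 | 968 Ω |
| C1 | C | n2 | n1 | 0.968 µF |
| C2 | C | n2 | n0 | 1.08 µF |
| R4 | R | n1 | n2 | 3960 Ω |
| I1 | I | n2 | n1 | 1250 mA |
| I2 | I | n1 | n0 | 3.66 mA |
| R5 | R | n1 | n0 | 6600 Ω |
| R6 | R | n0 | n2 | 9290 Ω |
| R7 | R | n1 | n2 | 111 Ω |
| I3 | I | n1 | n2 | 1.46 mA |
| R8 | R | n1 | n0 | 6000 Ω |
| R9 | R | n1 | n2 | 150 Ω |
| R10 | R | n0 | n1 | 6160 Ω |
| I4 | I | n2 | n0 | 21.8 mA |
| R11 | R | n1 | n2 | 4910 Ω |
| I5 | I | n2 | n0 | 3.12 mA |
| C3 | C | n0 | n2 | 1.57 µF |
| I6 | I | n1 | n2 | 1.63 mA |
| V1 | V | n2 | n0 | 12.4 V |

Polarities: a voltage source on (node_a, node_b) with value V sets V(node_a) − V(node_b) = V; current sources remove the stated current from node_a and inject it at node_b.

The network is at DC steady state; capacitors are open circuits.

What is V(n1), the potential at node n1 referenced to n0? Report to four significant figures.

25.99 V

Element admittances at DC:
  Y(R1) = 0.02433 S between n0,n1
  Y(R2) = 0.02591 S between n2,n1
  Y(R3) = 0.001033 S between n1,n0
  Y(C1) = 0.000 S between n2,n1
  Y(C2) = 0.000 S between n2,n0
  Y(R4) = 0.0002525 S between n1,n2
  I1: injects 1.25 A into n1 (from n2)
  I2: injects 0.00366 A into n0 (from n1)
  Y(R5) = 0.0001515 S between n1,n0
  Y(R6) = 0.0001076 S between n0,n2
  Y(R7) = 0.009009 S between n1,n2
  I3: injects 0.00146 A into n2 (from n1)
  Y(R8) = 0.0001667 S between n1,n0
  Y(R9) = 0.006667 S between n1,n2
  Y(R10) = 0.0001623 S between n0,n1
  I4: injects 0.0218 A into n0 (from n2)
  Y(R11) = 0.0002037 S between n1,n2
  I5: injects 0.00312 A into n0 (from n2)
  Y(C3) = 0.000 S between n0,n2
  I6: injects 0.00163 A into n2 (from n1)
  V1: constraint V(n2)−V(n0) = 12.4
Assemble and solve the 3×3 MNA system:
  V(n1)=25.99  V(n2)=12.40
  i(V1)=-0.7017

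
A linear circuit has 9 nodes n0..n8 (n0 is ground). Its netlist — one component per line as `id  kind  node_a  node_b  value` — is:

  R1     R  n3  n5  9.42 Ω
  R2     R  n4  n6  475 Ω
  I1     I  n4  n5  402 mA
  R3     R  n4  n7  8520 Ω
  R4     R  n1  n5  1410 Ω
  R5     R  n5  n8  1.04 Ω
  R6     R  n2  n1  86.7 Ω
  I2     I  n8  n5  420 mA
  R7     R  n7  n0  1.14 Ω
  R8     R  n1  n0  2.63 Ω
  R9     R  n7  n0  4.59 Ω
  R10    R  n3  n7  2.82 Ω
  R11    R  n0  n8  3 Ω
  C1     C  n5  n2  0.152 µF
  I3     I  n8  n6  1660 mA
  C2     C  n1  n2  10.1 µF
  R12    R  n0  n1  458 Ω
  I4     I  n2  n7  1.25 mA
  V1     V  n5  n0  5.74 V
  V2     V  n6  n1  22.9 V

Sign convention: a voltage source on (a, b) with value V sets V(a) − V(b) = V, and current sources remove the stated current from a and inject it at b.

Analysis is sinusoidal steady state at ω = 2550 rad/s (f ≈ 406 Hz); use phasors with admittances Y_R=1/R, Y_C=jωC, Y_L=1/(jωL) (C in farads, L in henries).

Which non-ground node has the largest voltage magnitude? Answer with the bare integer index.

4

MNA unknowns: 8 node voltages V₁..V_8 plus 2 source currents (V1, V2)
R1: Y=0.1062+0.000j on G[3,5]
R2: Y=0.002105+0.000j on G[4,6]
I1: z[4]−=0.402, z[5]+=0.402
R3: Y=0.0001174+0.000j on G[4,7]
R4: Y=0.0007092+0.000j on G[1,5]
R5: Y=0.9615+0.000j on G[5,8]
R6: Y=0.01153+0.000j on G[2,1]
I2: z[8]−=0.42, z[5]+=0.42
R7: Y=0.8772+0.000j on G[7,0]
R8: Y=0.3802+0.000j on G[1,0]
R9: Y=0.2179+0.000j on G[7,0]
R10: Y=0.3546+0.000j on G[3,7]
R11: Y=0.3333+0.000j on G[0,8]
C1: Y=0.000+0.0003876j on G[5,2]
I3: z[8]−=1.66, z[6]+=1.66
C2: Y=0.000+0.02576j on G[1,2]
R12: Y=0.002183+0.000j on G[0,1]
I4: z[2]−=0.00125, z[7]+=0.00125
V1: row V5−V0=5.74, i_V1 at 5,0
V2: row V6−V1=22.9, i_V2 at 6,1
solve → V1=3.339+0.002416j, V2=3.351+0.05556j, V3=1.618+1.757e-07j, V4=-156.0+0.002289j, V5=5.740+0.000j, V6=26.24+0.002416j, V7=0.3840+2.282e-07j, V8=2.656+0.000j
aux → i_V1=-2.583-0.0009242j, i_V2=1.276-2.686e-07j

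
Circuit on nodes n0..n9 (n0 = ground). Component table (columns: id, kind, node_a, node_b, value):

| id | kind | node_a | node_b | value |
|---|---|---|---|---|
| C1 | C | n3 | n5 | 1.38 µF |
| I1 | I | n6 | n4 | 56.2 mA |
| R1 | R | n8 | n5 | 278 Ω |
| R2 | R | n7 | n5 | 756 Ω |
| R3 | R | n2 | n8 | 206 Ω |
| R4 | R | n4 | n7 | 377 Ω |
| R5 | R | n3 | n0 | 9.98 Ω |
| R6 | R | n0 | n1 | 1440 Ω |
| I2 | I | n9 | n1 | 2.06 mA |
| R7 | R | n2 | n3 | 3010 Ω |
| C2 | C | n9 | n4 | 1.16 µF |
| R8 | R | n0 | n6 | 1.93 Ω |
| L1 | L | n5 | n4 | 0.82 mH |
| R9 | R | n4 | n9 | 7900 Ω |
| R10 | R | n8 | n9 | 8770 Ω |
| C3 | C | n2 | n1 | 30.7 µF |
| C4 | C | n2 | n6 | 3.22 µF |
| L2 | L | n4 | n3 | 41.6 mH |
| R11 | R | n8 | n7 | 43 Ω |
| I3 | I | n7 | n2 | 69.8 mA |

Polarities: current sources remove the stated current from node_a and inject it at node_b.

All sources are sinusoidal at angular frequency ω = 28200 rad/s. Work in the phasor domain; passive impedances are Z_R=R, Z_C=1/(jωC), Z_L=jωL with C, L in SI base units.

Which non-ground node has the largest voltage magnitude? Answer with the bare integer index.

MNA unknowns: 9 node voltages V₁..V_9
C1: Y=0.000+0.03892j on G[3,5]
I1: z[6]−=0.0562, z[4]+=0.0562
R1: Y=0.003597+0.000j on G[8,5]
R2: Y=0.001323+0.000j on G[7,5]
R3: Y=0.004854+0.000j on G[2,8]
R4: Y=0.002653+0.000j on G[4,7]
R5: Y=0.1002+0.000j on G[3,0]
R6: Y=0.0006944+0.000j on G[0,1]
I2: z[9]−=0.00206, z[1]+=0.00206
R7: Y=0.0003322+0.000j on G[2,3]
C2: Y=0.000+0.03271j on G[9,4]
R8: Y=0.5181+0.000j on G[0,6]
L1: Y=0.000-0.04325j on G[5,4]
R9: Y=0.0001266+0.000j on G[4,9]
R10: Y=0.0001140+0.000j on G[8,9]
C3: Y=0.000+0.8657j on G[2,1]
C4: Y=0.000+0.09080j on G[2,6]
L2: Y=0.000-0.0008524j on G[4,3]
R11: Y=0.02326+0.000j on G[8,7]
I3: z[7]−=0.0698, z[2]+=0.0698
solve → V1=0.008311-0.5248j, V2=0.007890-0.5225j, V3=0.08353-0.01816j, V4=0.08590+0.5851j, V5=0.04113-0.2207j, V6=-0.01616+0.004216j, V7=-6.778-0.1092j, V8=-4.947-0.1821j, V9=0.08264+0.6656j

7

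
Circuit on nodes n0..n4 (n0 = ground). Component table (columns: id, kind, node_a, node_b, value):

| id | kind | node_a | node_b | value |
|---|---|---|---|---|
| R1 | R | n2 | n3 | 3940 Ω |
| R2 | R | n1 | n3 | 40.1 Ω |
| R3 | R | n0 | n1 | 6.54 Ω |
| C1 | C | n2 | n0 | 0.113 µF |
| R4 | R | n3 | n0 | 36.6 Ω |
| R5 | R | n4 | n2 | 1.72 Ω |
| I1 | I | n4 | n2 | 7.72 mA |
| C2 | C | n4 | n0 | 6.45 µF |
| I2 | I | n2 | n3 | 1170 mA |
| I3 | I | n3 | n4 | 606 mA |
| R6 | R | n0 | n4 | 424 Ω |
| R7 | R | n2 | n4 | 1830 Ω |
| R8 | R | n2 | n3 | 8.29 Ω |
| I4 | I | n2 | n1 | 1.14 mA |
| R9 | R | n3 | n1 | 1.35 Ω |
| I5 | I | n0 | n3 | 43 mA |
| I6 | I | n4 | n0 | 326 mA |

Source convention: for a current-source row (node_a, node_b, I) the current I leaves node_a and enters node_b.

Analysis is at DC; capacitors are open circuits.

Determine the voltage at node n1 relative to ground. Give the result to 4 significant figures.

-1.417 V

MNA unknowns: 4 node voltages V₁..V_4
R1: Y=0.0002538 on G[2,3]
R2: Y=0.02494 on G[1,3]
R3: Y=0.1529 on G[0,1]
C1: Y=0.000 on G[2,0]
R4: Y=0.02732 on G[3,0]
R5: Y=0.5814 on G[4,2]
I1: z[4]−=0.00772, z[2]+=0.00772
C2: Y=0.000 on G[4,0]
I2: z[2]−=1.17, z[3]+=1.17
I3: z[3]−=0.606, z[4]+=0.606
R6: Y=0.002358 on G[0,4]
R7: Y=0.0005464 on G[2,4]
R8: Y=0.1206 on G[2,3]
I4: z[2]−=0.00114, z[1]+=0.00114
R9: Y=0.7407 on G[3,1]
I5: z[0]−=0.043, z[3]+=0.043
I6: z[4]−=0.326, z[0]+=0.326
solve → V1=-1.417, V2=-8.910, V3=-1.702, V4=-8.408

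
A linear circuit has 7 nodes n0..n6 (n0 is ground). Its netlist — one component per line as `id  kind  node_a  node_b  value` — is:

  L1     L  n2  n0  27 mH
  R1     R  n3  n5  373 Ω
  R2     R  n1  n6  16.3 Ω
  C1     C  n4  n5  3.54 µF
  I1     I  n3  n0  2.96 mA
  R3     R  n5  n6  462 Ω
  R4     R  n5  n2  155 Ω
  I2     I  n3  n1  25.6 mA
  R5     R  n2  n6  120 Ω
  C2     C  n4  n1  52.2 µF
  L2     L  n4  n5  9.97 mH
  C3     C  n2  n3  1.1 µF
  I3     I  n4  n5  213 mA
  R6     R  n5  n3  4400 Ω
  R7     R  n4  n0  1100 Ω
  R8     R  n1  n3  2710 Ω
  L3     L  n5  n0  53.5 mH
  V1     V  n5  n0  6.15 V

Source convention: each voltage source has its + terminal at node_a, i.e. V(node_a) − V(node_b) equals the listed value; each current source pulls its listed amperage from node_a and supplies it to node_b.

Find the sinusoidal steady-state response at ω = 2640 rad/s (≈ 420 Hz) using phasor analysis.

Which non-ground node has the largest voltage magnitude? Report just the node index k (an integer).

MNA unknowns: 6 node voltages V₁..V_6 plus 1 source current (V1)
L1: Y=0.000-0.01403j on G[2,0]
R1: Y=0.002681+0.000j on G[3,5]
R2: Y=0.06135+0.000j on G[1,6]
C1: Y=0.000+0.009346j on G[4,5]
I1: z[3]−=0.00296, z[0]+=0.00296
R3: Y=0.002165+0.000j on G[5,6]
R4: Y=0.006452+0.000j on G[5,2]
I2: z[3]−=0.0256, z[1]+=0.0256
R5: Y=0.008333+0.000j on G[2,6]
C2: Y=0.000+0.1378j on G[4,1]
L2: Y=0.000-0.03799j on G[4,5]
C3: Y=0.000+0.002904j on G[2,3]
I3: z[4]−=0.213, z[5]+=0.213
R6: Y=0.0002273+0.000j on G[5,3]
R7: Y=0.0009091+0.000j on G[4,0]
R8: Y=0.0003690+0.000j on G[1,3]
L3: Y=0.000-0.007080j on G[5,0]
V1: row V5−V0=6.15, i_V1 at 5,0
solve → V1=4.159-6.737j, V2=4.403+0.06773j, V3=-0.03587+3.175j, V4=3.690-6.524j, V5=6.150+0.000j, V6=4.247-5.745j
aux → i_V1=-0.007265+0.1112j

1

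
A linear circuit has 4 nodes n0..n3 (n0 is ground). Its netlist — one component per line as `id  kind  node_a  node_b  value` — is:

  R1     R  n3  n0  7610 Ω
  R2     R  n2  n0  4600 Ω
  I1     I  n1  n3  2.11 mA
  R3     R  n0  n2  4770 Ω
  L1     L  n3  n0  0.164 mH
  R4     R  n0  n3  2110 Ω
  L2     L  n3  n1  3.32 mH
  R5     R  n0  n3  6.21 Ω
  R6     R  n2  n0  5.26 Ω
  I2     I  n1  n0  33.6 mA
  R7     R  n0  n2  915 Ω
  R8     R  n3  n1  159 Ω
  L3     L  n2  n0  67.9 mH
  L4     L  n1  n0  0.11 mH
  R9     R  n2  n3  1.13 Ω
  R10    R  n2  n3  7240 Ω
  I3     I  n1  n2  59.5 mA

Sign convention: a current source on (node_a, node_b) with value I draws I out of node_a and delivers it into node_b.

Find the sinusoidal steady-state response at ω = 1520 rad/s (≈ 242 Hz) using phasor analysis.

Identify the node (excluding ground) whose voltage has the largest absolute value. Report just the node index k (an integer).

Element admittances at ω=1520 rad/s:
  Y(R1) = 0.0001314+0.000j S between n3,n0
  Y(R2) = 0.0002174+0.000j S between n2,n0
  I1: injects 0.00211 A into n3 (from n1)
  Y(R3) = 0.0002096+0.000j S between n0,n2
  Y(L1) = 0.000-4.012j S between n3,n0
  Y(R4) = 0.0004739+0.000j S between n0,n3
  Y(L2) = 0.000-0.1982j S between n3,n1
  Y(R5) = 0.1610+0.000j S between n0,n3
  Y(R6) = 0.1901+0.000j S between n2,n0
  I2: injects 0.0336 A into n0 (from n1)
  Y(R7) = 0.001093+0.000j S between n0,n2
  Y(R8) = 0.006289+0.000j S between n3,n1
  Y(L3) = 0.000-0.009689j S between n2,n0
  Y(L4) = 0.000-5.981j S between n1,n0
  Y(R9) = 0.8850+0.000j S between n2,n3
  Y(R10) = 0.0001381+0.000j S between n2,n3
  I3: injects 0.0595 A into n2 (from n1)
Assemble and solve the 3×3 MNA system:
  V(n1)=-1.420e-06-0.01504j  V(n2)=0.05582+0.009817j  V(n3)=0.0007928+0.01133j

2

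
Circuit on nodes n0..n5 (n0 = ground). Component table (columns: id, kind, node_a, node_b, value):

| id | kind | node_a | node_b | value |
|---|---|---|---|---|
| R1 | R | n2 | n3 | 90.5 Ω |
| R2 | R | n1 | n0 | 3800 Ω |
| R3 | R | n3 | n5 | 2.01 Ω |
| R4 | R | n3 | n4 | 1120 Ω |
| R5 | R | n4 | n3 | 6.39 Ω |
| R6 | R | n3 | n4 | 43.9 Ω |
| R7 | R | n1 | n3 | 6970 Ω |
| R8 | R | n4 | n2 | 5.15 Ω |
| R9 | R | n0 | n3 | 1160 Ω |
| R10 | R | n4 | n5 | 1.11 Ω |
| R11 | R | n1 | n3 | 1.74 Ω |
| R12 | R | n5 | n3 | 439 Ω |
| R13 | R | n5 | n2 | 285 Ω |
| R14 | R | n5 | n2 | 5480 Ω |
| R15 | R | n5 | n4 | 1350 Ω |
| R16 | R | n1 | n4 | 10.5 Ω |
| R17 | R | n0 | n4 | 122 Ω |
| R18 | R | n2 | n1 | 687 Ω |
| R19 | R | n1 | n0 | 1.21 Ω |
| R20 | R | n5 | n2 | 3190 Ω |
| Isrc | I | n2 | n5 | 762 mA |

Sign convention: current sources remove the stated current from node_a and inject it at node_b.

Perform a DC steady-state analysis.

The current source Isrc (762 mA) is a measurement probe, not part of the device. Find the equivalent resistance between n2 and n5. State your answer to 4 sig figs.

MNA unknowns: 5 node voltages V₁..V_5
R1: Y=0.01105 on G[2,3]
R2: Y=0.0002632 on G[1,0]
R3: Y=0.4975 on G[3,5]
R4: Y=0.0008929 on G[3,4]
R5: Y=0.1565 on G[4,3]
R6: Y=0.02278 on G[3,4]
R7: Y=0.0001435 on G[1,3]
R8: Y=0.1942 on G[4,2]
R9: Y=0.0008621 on G[0,3]
R10: Y=0.9009 on G[4,5]
R11: Y=0.5747 on G[1,3]
R12: Y=0.002278 on G[5,3]
R13: Y=0.003509 on G[5,2]
R14: Y=0.0001825 on G[5,2]
R15: Y=0.0007407 on G[5,4]
R16: Y=0.09524 on G[1,4]
R17: Y=0.008197 on G[0,4]
R18: Y=0.001456 on G[2,1]
R19: Y=0.8264 on G[1,0]
R20: Y=0.0003135 on G[5,2]
Isrc: z[2]−=0.762, z[5]+=0.762
solve → V1=0.002917, V2=-3.884, V3=0.06735, V4=-0.3012, V5=0.3618

R_eq = 5.572 Ω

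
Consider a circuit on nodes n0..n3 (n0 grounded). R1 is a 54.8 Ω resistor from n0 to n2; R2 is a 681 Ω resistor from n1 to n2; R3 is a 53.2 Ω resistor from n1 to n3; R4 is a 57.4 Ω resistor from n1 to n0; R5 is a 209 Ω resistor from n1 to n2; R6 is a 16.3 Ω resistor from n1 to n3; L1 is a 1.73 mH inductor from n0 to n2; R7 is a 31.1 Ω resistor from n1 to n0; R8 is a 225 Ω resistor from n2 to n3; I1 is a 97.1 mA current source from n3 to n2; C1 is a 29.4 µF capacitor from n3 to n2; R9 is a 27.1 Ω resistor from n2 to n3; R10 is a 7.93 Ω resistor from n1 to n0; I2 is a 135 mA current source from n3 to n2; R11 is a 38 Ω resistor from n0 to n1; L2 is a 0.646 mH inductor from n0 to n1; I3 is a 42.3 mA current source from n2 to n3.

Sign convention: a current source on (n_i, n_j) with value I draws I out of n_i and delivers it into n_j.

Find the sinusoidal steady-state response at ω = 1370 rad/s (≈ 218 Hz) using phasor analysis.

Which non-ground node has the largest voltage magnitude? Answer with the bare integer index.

3

Apply KCL at each of the 3 non-ground nodes and solve the resulting linear system.
Node n1: branches {R2, R3, R4, R5, R6, R7, R10, R11, L2} → V_1 = -0.06310-0.08642j
Node n2: branches {R1, R2, R5, L1, R8, I1, C1, R9, I2, I3} → V_2 = 0.1387+0.2556j
Node n3: branches {R3, R6, R8, I1, C1, R9, I2, I3} → V_3 = -1.456+0.5587j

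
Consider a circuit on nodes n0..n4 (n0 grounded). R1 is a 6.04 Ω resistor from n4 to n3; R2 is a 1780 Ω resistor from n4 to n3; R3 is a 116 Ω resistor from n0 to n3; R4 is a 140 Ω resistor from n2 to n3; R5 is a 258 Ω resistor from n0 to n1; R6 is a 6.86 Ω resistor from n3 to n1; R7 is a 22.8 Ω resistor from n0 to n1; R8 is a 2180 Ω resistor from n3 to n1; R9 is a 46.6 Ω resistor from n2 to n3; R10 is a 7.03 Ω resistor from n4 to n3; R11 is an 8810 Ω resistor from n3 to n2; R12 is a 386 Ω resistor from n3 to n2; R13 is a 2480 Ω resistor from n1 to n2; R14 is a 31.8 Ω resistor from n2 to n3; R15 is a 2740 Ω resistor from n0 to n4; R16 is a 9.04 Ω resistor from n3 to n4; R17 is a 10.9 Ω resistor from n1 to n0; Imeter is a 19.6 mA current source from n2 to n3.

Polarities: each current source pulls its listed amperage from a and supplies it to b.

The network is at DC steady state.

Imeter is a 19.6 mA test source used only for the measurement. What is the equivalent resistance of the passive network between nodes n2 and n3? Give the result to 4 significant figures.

MNA unknowns: 4 node voltages V₁..V_4
R1: Y=0.1656 on G[4,3]
R2: Y=0.0005618 on G[4,3]
R3: Y=0.008621 on G[0,3]
R4: Y=0.007143 on G[2,3]
R5: Y=0.003876 on G[0,1]
R6: Y=0.1458 on G[3,1]
R7: Y=0.04386 on G[0,1]
R8: Y=0.0004587 on G[3,1]
R9: Y=0.02146 on G[2,3]
R10: Y=0.1422 on G[4,3]
R11: Y=0.0001135 on G[3,2]
R12: Y=0.002591 on G[3,2]
R13: Y=0.0004032 on G[1,2]
R14: Y=0.03145 on G[2,3]
R15: Y=0.0003650 on G[0,4]
R16: Y=0.1106 on G[3,4]
R17: Y=0.09174 on G[1,0]
Imeter: z[2]−=0.0196, z[3]+=0.0196
solve → V1=-4.884e-05, V2=-0.3096, V3=0.0007581, V4=0.0007575

R_eq = 15.83 Ω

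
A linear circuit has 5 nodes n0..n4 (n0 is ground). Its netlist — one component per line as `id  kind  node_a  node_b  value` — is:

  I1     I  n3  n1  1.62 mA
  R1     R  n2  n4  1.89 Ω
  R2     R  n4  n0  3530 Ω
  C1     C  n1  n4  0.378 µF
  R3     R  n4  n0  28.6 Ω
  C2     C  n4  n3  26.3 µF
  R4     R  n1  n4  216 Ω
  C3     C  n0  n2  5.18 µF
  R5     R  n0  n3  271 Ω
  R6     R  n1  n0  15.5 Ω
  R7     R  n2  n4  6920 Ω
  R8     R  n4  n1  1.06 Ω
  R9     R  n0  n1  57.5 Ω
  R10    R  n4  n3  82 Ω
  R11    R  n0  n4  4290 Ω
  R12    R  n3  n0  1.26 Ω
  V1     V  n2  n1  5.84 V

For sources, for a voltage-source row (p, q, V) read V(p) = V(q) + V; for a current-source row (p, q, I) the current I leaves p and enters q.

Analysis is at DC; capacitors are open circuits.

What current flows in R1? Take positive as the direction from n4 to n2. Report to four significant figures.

-2.005 A

MNA unknowns: 4 node voltages V₁..V_4 plus 1 source current (V1)
I1: z[3]−=0.00162, z[1]+=0.00162
R1: Y=0.5291 on G[2,4]
R2: Y=0.0002833 on G[4,0]
C1: Y=0.000 on G[1,4]
R3: Y=0.03497 on G[4,0]
C2: Y=0.000 on G[4,3]
R4: Y=0.004630 on G[1,4]
C3: Y=0.000 on G[0,2]
R5: Y=0.003690 on G[0,3]
R6: Y=0.06452 on G[1,0]
R7: Y=0.0001445 on G[2,4]
R8: Y=0.9434 on G[4,1]
R9: Y=0.01739 on G[0,1]
R10: Y=0.01220 on G[4,3]
R11: Y=0.0002331 on G[0,4]
R12: Y=0.7937 on G[3,0]
V1: row V2−V1=5.84, i_V1 at 2,1
solve → V1=-0.7401, V2=5.100, V3=0.01773, V4=1.310
aux → i_V1=-2.006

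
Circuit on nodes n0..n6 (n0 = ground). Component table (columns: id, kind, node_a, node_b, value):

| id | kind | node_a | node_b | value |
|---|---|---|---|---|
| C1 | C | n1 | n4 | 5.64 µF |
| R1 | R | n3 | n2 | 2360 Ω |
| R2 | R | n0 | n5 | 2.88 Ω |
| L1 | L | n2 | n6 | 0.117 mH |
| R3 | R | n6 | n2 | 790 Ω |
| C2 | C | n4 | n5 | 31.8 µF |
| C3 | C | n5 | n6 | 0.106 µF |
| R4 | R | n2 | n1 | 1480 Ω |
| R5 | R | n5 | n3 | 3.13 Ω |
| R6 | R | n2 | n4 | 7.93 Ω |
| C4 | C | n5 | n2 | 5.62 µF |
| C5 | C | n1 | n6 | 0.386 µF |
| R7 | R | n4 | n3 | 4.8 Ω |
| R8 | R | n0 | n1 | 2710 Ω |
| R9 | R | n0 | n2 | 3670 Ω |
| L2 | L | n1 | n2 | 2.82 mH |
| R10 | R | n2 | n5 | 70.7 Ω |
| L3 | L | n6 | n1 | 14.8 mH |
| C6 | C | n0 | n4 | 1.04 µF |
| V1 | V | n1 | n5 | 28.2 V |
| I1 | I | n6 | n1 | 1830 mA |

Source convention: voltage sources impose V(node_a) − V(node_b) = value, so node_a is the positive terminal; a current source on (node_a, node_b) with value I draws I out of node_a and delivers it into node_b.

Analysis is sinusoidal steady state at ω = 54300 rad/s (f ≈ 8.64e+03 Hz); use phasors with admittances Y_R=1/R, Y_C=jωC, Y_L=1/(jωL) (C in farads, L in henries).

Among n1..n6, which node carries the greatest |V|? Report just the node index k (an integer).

1

Element admittances at ω=54300 rad/s:
  Y(C1) = 0.000+0.3063j S between n1,n4
  Y(R1) = 0.0004237+0.000j S between n3,n2
  Y(R2) = 0.3472+0.000j S between n0,n5
  Y(L1) = 0.000-0.1574j S between n2,n6
  Y(R3) = 0.001266+0.000j S between n6,n2
  Y(C2) = 0.000+1.727j S between n4,n5
  Y(C3) = 0.000+0.005756j S between n5,n6
  Y(R4) = 0.0006757+0.000j S between n2,n1
  Y(R5) = 0.3195+0.000j S between n5,n3
  Y(R6) = 0.1261+0.000j S between n2,n4
  Y(C4) = 0.000+0.3052j S between n5,n2
  Y(C5) = 0.000+0.02096j S between n1,n6
  Y(R7) = 0.2083+0.000j S between n4,n3
  Y(R8) = 0.0003690+0.000j S between n0,n1
  Y(R9) = 0.0002725+0.000j S between n0,n2
  Y(L2) = 0.000-0.006531j S between n1,n2
  Y(R10) = 0.01414+0.000j S between n2,n5
  Y(L3) = 0.000-0.001244j S between n6,n1
  Y(C6) = 0.000+0.05647j S between n0,n4
  V1: constraint V(n1)−V(n5) = 28.2
  I1: injects 1.83 A into n1 (from n6)
Assemble and solve the 7×7 MNA system:
  V(n1)=28.15-0.7020j  V(n2)=-0.4118+4.047j  V(n3)=1.665-0.4749j  V(n4)=4.302-0.1357j  V(n5)=-0.05166-0.7020j  V(n6)=-4.819-8.865j
  i(V1)=1.819-7.763j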